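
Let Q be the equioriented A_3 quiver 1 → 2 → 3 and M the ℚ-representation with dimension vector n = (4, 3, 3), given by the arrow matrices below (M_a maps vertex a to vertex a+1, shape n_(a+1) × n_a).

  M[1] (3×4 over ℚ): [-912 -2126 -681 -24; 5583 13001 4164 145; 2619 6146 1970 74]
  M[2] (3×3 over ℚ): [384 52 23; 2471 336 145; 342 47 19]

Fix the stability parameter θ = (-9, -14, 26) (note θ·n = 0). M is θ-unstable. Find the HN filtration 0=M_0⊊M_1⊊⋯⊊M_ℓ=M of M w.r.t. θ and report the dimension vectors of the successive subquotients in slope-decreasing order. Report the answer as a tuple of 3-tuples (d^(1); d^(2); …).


Interval decomposition of M: I[1,1], I[1,3]^3.
HN type (ℓ=3): μ^(1)=26; μ^(2)=-9; μ^(3)=-23/2

((0, 0, 3); (1, 0, 0); (3, 3, 0))


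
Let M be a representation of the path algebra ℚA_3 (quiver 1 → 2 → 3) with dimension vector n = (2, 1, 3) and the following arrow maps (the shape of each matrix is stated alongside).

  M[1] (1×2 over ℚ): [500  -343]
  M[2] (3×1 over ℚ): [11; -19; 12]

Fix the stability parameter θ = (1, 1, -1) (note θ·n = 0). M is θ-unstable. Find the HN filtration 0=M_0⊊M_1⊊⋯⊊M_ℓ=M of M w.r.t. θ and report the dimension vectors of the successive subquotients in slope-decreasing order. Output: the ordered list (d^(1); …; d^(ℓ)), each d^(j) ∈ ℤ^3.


Interval decomposition of M: I[1,1], I[1,3], I[3,3]^2.
HN type (ℓ=3): μ^(1)=1; μ^(2)=1/3; μ^(3)=-1

((1, 0, 0); (1, 1, 1); (0, 0, 2))


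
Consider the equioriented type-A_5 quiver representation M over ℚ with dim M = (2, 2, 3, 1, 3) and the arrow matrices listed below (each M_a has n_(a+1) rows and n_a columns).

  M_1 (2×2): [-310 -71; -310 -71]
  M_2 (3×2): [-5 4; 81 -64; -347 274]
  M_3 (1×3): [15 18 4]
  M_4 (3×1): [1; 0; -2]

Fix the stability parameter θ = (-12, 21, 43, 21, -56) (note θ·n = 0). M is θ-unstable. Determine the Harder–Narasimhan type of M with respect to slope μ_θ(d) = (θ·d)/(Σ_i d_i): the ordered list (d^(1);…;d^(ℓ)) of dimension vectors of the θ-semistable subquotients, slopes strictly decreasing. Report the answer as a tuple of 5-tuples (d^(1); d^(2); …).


Via rank(M_{q-1}∘⋯∘M_p): M ≅ I[1,1], I[1,5], I[2,3], I[3,3], I[5,5]^2.
μ_θ-semistable layers: μ^(1)=43; μ^(2)=21; μ^(3)=29/4; μ^(4)=-12; μ^(5)=-56

((0, 0, 2, 0, 0); (0, 1, 0, 0, 0); (0, 1, 1, 1, 1); (2, 0, 0, 0, 0); (0, 0, 0, 0, 2))


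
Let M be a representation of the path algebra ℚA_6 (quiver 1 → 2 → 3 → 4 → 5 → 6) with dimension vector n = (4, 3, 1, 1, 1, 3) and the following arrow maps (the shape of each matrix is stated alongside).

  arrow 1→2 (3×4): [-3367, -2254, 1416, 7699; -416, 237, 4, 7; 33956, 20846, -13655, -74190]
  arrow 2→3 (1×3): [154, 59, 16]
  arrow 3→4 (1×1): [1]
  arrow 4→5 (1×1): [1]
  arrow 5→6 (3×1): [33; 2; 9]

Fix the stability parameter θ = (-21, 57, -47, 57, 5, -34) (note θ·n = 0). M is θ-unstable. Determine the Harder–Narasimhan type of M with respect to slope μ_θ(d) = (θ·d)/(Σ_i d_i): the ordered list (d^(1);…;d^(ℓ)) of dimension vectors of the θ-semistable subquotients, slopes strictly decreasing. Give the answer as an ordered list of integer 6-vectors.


Barcode: M ≅ I[1,1], I[1,2]^2, I[1,6], I[6,6]^2. HN layers by μ_θ (5 steps, strictly decreasing):
  μ^(1)=57; μ^(2)=28/3; μ^(3)=5; μ^(4)=-21; μ^(5)=-34

((0, 2, 0, 0, 0, 0); (0, 0, 0, 1, 1, 1); (0, 1, 1, 0, 0, 0); (4, 0, 0, 0, 0, 0); (0, 0, 0, 0, 0, 2))


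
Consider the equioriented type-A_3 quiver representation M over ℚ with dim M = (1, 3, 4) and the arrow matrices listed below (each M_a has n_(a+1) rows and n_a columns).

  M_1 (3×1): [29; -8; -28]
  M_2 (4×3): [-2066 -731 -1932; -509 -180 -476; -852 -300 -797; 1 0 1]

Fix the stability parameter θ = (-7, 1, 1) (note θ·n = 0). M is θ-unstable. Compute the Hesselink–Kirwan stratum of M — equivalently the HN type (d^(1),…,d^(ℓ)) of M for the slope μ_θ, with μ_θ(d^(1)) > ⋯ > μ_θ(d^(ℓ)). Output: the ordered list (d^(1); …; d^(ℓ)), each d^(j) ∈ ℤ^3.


Via rank(M_{q-1}∘⋯∘M_p): M ≅ I[1,3], I[2,3]^2, I[3,3].
μ_θ-semistable layers: μ^(1)=1; μ^(2)=-7

((0, 3, 4); (1, 0, 0))


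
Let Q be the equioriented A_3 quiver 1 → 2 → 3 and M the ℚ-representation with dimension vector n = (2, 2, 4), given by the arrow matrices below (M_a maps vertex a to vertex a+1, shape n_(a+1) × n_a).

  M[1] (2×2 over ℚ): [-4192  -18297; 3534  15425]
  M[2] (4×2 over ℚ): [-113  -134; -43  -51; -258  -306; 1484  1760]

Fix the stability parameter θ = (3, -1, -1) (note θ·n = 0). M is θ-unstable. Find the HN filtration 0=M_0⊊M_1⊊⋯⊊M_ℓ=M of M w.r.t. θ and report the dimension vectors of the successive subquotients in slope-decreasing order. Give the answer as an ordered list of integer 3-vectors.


Interval decomposition of M: I[1,3]^2, I[3,3]^2.
HN type (ℓ=2): μ^(1)=1/3; μ^(2)=-1

((2, 2, 2); (0, 0, 2))


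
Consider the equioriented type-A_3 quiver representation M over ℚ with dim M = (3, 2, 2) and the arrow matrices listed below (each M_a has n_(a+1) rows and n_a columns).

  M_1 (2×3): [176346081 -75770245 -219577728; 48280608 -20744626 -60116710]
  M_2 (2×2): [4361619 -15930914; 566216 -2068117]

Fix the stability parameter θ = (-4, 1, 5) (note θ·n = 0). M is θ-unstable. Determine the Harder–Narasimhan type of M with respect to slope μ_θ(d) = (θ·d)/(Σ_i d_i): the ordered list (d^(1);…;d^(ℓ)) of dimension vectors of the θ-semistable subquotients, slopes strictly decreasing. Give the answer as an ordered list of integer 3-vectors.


Barcode: M ≅ I[1,1], I[1,3]^2. HN layers by μ_θ (3 steps, strictly decreasing):
  μ^(1)=5; μ^(2)=1; μ^(3)=-4

((0, 0, 2); (0, 2, 0); (3, 0, 0))


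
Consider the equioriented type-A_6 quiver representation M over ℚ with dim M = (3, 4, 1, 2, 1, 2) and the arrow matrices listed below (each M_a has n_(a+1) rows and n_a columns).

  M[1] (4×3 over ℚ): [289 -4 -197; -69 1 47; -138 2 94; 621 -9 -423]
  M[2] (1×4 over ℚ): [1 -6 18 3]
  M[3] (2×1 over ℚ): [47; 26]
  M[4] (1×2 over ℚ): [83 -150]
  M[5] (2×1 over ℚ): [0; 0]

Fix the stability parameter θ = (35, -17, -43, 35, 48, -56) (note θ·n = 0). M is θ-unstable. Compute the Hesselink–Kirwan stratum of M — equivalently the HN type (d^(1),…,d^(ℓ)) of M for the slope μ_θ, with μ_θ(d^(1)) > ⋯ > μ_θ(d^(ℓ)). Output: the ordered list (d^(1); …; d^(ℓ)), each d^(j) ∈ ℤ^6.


Interval decomposition of M: I[1,1], I[1,2], I[1,5], I[2,2]^2, I[4,4], I[6,6]^2.
HN type (ℓ=6): μ^(1)=48; μ^(2)=35; μ^(3)=9; μ^(4)=-25/3; μ^(5)=-17; μ^(6)=-56

((0, 0, 0, 0, 1, 0); (1, 0, 0, 2, 0, 0); (1, 1, 0, 0, 0, 0); (1, 1, 1, 0, 0, 0); (0, 2, 0, 0, 0, 0); (0, 0, 0, 0, 0, 2))


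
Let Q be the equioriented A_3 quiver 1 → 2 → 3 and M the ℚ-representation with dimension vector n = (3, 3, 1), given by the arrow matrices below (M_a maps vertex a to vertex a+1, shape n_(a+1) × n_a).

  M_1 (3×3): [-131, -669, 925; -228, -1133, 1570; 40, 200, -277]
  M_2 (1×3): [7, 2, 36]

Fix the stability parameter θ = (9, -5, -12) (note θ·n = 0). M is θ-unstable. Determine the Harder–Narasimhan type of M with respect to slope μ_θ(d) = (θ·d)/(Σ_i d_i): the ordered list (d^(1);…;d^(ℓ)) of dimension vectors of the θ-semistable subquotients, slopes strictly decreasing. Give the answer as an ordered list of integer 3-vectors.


Barcode: M ≅ I[1,2]^2, I[1,3]. HN layers by μ_θ (2 steps, strictly decreasing):
  μ^(1)=2; μ^(2)=-8/3

((2, 2, 0); (1, 1, 1))


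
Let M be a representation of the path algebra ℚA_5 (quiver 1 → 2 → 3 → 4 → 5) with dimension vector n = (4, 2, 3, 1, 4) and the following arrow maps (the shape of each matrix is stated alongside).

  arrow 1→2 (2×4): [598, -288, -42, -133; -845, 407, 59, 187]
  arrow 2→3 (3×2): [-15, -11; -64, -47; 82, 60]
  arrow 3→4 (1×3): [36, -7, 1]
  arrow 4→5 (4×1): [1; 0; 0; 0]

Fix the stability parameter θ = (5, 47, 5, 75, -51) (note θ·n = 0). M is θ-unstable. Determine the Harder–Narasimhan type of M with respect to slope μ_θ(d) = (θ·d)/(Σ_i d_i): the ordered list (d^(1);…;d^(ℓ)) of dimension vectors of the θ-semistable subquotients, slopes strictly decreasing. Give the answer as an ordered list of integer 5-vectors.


Interval decomposition of M: I[1,1]^2, I[1,3], I[1,5], I[3,3], I[5,5]^3.
HN type (ℓ=4): μ^(1)=26; μ^(2)=19; μ^(3)=5; μ^(4)=-51

((0, 1, 1, 0, 0); (0, 1, 1, 1, 1); (4, 0, 1, 0, 0); (0, 0, 0, 0, 3))


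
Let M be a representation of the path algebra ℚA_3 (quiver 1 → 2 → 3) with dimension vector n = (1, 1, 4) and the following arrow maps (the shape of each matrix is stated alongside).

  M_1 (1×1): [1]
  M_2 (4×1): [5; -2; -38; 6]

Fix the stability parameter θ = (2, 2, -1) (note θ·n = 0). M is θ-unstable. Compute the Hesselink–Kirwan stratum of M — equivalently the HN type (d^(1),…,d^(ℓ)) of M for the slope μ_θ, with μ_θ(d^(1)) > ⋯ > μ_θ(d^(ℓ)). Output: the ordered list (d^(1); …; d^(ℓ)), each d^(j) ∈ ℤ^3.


Barcode: M ≅ I[1,3], I[3,3]^3. HN layers by μ_θ (2 steps, strictly decreasing):
  μ^(1)=1; μ^(2)=-1

((1, 1, 1); (0, 0, 3))


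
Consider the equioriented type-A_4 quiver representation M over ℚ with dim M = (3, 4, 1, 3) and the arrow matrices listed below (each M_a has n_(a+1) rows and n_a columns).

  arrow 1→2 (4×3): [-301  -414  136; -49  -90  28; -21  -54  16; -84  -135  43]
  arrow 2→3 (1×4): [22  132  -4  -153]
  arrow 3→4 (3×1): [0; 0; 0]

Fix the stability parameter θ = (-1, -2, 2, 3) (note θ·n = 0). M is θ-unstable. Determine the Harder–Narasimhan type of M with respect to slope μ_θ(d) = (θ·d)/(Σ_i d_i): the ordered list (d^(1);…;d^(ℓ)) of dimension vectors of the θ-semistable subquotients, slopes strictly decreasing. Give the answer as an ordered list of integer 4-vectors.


Barcode: M ≅ I[1,1], I[1,2], I[1,3], I[2,2]^2, I[4,4]^3. HN layers by μ_θ (5 steps, strictly decreasing):
  μ^(1)=3; μ^(2)=2; μ^(3)=-1; μ^(4)=-3/2; μ^(5)=-2

((0, 0, 0, 3); (0, 0, 1, 0); (1, 0, 0, 0); (2, 2, 0, 0); (0, 2, 0, 0))


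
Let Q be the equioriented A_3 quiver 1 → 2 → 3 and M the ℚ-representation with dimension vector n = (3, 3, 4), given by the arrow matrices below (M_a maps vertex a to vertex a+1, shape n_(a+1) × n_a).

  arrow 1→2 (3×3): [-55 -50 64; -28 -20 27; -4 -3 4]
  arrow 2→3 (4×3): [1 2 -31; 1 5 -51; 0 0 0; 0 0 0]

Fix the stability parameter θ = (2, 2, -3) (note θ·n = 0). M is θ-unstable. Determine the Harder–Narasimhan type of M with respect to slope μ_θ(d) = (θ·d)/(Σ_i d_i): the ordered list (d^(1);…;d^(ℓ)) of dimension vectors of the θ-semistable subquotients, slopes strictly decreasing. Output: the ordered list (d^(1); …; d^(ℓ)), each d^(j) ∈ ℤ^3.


Barcode: M ≅ I[1,2], I[1,3]^2, I[3,3]^2. HN layers by μ_θ (3 steps, strictly decreasing):
  μ^(1)=2; μ^(2)=1/3; μ^(3)=-3

((1, 1, 0); (2, 2, 2); (0, 0, 2))


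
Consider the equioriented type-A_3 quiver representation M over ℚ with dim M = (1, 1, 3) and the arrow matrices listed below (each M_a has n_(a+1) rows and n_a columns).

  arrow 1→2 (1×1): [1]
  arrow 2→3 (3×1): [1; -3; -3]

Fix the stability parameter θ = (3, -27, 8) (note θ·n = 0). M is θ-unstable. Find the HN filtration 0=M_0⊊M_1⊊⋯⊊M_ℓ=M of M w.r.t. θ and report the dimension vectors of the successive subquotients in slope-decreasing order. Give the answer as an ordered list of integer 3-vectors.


Barcode: M ≅ I[1,3], I[3,3]^2. HN layers by μ_θ (2 steps, strictly decreasing):
  μ^(1)=8; μ^(2)=-12

((0, 0, 3); (1, 1, 0))


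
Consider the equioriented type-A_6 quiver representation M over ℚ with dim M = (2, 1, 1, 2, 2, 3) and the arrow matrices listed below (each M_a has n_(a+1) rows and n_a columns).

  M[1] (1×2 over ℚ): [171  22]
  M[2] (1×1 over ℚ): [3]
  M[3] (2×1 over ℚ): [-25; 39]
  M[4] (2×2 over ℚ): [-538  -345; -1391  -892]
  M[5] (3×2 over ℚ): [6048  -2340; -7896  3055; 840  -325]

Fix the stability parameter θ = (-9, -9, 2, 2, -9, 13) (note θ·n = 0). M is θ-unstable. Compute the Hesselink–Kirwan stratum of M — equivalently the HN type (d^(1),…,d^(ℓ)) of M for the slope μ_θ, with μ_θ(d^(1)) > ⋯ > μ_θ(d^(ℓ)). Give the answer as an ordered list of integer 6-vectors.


Via rank(M_{q-1}∘⋯∘M_p): M ≅ I[1,1], I[1,6], I[4,5], I[6,6]^2.
μ_θ-semistable layers: μ^(1)=13; μ^(2)=-5/3; μ^(3)=-7/2; μ^(4)=-9

((0, 0, 0, 0, 0, 3); (0, 0, 1, 1, 1, 0); (0, 0, 0, 1, 1, 0); (2, 1, 0, 0, 0, 0))


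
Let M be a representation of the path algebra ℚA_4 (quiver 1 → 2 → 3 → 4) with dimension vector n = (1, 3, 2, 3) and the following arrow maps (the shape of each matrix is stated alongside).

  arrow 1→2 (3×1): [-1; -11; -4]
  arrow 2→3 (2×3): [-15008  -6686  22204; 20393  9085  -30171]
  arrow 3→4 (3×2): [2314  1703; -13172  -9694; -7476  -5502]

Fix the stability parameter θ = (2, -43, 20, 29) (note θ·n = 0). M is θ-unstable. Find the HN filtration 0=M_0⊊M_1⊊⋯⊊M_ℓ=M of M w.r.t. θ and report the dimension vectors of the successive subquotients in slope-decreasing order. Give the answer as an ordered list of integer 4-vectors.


Via rank(M_{q-1}∘⋯∘M_p): M ≅ I[1,3], I[2,2], I[2,4], I[4,4]^2.
μ_θ-semistable layers: μ^(1)=29; μ^(2)=20; μ^(3)=-41/2; μ^(4)=-43

((0, 0, 0, 3); (0, 0, 2, 0); (1, 1, 0, 0); (0, 2, 0, 0))


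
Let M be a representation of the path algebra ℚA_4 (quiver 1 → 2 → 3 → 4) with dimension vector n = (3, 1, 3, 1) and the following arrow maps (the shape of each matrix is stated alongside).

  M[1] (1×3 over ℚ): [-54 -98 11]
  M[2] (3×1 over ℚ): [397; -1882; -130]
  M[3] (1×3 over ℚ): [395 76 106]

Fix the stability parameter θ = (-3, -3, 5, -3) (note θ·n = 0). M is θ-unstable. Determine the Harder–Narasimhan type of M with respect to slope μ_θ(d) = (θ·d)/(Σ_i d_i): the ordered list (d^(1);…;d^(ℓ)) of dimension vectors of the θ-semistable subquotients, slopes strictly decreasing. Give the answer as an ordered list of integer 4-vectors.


Via rank(M_{q-1}∘⋯∘M_p): M ≅ I[1,1]^2, I[1,4], I[3,3]^2.
μ_θ-semistable layers: μ^(1)=5; μ^(2)=1; μ^(3)=-3

((0, 0, 2, 0); (0, 0, 1, 1); (3, 1, 0, 0))


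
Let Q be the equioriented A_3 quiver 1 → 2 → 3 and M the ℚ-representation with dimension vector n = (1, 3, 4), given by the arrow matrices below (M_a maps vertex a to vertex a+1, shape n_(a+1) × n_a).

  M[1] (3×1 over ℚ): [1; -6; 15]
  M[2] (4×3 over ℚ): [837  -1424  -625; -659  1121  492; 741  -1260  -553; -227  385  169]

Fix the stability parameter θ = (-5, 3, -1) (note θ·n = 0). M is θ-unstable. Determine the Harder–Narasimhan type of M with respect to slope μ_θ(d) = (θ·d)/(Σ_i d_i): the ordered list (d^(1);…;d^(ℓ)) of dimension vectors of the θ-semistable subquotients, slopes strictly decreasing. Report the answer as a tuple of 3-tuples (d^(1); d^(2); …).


Interval decomposition of M: I[1,3], I[2,3]^2, I[3,3].
HN type (ℓ=3): μ^(1)=1; μ^(2)=-1; μ^(3)=-5

((0, 3, 3); (0, 0, 1); (1, 0, 0))


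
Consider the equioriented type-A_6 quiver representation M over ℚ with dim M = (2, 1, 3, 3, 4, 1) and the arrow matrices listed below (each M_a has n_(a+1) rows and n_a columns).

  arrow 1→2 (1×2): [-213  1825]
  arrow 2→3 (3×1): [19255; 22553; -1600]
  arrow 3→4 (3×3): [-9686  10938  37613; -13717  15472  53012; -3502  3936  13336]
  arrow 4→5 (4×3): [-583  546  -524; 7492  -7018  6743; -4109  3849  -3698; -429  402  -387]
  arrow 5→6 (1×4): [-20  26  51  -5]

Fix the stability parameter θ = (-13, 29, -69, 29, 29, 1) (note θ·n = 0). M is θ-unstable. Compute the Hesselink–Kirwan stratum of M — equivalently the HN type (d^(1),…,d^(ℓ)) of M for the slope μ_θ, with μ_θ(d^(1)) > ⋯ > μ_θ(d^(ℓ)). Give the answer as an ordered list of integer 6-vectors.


Via rank(M_{q-1}∘⋯∘M_p): M ≅ I[1,1], I[1,6], I[3,3], I[3,5], I[4,5], I[5,5].
μ_θ-semistable layers: μ^(1)=29; μ^(2)=59/3; μ^(3)=-13; μ^(4)=-53/3; μ^(5)=-69

((0, 0, 0, 2, 3, 0); (0, 0, 0, 1, 1, 1); (1, 0, 0, 0, 0, 0); (1, 1, 1, 0, 0, 0); (0, 0, 2, 0, 0, 0))


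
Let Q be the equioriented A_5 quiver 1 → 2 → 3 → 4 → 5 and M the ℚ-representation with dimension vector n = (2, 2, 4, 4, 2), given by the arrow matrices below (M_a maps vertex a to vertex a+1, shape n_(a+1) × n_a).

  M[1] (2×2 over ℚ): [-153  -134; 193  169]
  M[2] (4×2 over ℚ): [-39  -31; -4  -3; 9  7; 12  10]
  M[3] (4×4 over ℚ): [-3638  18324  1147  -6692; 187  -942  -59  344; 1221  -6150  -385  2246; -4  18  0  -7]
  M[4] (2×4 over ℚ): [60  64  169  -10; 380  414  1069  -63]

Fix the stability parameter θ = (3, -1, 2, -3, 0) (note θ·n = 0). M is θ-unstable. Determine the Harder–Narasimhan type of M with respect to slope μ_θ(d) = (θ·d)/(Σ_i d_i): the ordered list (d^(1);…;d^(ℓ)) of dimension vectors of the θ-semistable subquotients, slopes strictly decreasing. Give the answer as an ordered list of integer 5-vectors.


Via rank(M_{q-1}∘⋯∘M_p): M ≅ I[1,3], I[1,4], I[3,5]^2, I[4,4].
μ_θ-semistable layers: μ^(1)=2; μ^(2)=1; μ^(3)=1/4; μ^(4)=0; μ^(5)=-1/2; μ^(6)=-3

((0, 0, 1, 0, 0); (1, 1, 0, 0, 0); (1, 1, 1, 1, 0); (0, 0, 0, 0, 2); (0, 0, 2, 2, 0); (0, 0, 0, 1, 0))


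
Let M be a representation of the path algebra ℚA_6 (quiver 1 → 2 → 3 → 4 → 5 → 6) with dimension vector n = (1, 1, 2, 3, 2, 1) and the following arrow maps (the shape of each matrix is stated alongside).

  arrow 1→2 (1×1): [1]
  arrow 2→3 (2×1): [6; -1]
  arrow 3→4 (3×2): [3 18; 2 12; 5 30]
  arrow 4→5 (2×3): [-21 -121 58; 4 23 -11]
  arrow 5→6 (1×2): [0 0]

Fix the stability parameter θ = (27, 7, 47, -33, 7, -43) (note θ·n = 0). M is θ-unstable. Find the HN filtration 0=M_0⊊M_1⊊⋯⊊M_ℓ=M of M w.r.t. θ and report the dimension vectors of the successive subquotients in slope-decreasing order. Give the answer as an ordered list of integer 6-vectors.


Barcode: M ≅ I[1,3], I[3,5], I[4,4], I[4,5], I[6,6]. HN layers by μ_θ (5 steps, strictly decreasing):
  μ^(1)=47; μ^(2)=17; μ^(3)=7; μ^(4)=-33; μ^(5)=-43

((0, 0, 1, 0, 0, 0); (1, 1, 0, 0, 0, 0); (0, 0, 1, 1, 2, 0); (0, 0, 0, 2, 0, 0); (0, 0, 0, 0, 0, 1))


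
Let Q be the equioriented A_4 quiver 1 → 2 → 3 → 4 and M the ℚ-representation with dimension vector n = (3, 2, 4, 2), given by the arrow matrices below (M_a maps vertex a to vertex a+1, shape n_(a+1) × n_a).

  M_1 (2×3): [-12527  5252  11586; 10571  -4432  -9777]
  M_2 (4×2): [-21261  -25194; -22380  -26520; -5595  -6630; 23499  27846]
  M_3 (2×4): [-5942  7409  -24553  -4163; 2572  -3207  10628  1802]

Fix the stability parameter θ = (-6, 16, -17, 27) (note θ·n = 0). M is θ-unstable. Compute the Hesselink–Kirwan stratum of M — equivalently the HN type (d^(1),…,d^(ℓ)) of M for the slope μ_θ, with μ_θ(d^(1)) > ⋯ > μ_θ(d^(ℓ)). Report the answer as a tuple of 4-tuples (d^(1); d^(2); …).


Barcode: M ≅ I[1,1], I[1,2], I[1,4], I[3,3]^2, I[3,4]. HN layers by μ_θ (5 steps, strictly decreasing):
  μ^(1)=27; μ^(2)=16; μ^(3)=-1/2; μ^(4)=-6; μ^(5)=-17

((0, 0, 0, 2); (0, 1, 0, 0); (0, 1, 1, 0); (3, 0, 0, 0); (0, 0, 3, 0))


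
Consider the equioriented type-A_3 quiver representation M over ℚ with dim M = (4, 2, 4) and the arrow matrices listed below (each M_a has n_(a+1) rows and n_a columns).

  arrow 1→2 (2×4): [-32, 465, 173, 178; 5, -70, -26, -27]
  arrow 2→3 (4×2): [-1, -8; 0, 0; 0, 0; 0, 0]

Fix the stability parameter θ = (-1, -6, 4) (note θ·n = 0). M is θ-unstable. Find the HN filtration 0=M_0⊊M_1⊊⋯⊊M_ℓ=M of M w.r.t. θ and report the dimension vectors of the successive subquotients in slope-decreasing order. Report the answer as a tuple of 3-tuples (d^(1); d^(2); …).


Via rank(M_{q-1}∘⋯∘M_p): M ≅ I[1,1]^2, I[1,2], I[1,3], I[3,3]^3.
μ_θ-semistable layers: μ^(1)=4; μ^(2)=-1; μ^(3)=-7/2

((0, 0, 4); (2, 0, 0); (2, 2, 0))


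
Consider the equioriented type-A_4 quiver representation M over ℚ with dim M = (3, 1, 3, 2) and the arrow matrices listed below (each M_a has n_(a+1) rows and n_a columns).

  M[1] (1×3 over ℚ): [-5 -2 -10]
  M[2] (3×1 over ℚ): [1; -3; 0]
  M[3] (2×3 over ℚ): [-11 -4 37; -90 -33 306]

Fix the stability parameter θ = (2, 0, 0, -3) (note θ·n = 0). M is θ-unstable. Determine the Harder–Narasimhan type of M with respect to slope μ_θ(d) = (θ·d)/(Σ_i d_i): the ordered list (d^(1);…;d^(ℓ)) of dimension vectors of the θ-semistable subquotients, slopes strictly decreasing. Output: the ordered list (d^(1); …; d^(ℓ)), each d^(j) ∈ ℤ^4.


Interval decomposition of M: I[1,1]^2, I[1,4], I[3,3], I[3,4].
HN type (ℓ=4): μ^(1)=2; μ^(2)=0; μ^(3)=-1/4; μ^(4)=-3/2

((2, 0, 0, 0); (0, 0, 1, 0); (1, 1, 1, 1); (0, 0, 1, 1))


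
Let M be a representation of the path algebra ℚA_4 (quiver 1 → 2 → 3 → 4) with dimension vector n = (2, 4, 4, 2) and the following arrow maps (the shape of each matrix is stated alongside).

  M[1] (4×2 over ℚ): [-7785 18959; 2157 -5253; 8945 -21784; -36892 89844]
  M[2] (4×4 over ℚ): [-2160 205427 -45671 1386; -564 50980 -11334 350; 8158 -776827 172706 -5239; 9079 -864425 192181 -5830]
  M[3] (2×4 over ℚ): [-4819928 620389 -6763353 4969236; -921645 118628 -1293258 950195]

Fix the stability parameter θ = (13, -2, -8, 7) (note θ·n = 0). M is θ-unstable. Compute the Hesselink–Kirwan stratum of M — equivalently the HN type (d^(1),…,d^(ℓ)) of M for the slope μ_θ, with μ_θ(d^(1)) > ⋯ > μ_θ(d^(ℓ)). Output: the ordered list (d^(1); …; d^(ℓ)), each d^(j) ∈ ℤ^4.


Via rank(M_{q-1}∘⋯∘M_p): M ≅ I[1,4]^2, I[2,3]^2.
μ_θ-semistable layers: μ^(1)=7; μ^(2)=1; μ^(3)=-5

((0, 0, 0, 2); (2, 2, 2, 0); (0, 2, 2, 0))


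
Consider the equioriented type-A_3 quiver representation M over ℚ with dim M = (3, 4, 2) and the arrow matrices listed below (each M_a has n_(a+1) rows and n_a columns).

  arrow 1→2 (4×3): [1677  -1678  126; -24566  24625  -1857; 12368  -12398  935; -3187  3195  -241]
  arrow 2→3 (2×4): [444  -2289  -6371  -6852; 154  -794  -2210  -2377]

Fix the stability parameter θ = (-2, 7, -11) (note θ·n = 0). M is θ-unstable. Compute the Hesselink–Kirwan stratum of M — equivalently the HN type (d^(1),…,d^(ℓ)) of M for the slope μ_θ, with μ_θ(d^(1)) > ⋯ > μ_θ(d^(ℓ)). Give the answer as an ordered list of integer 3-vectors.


Via rank(M_{q-1}∘⋯∘M_p): M ≅ I[1,2], I[1,3]^2, I[2,2].
μ_θ-semistable layers: μ^(1)=7; μ^(2)=-2

((0, 2, 0); (3, 2, 2))


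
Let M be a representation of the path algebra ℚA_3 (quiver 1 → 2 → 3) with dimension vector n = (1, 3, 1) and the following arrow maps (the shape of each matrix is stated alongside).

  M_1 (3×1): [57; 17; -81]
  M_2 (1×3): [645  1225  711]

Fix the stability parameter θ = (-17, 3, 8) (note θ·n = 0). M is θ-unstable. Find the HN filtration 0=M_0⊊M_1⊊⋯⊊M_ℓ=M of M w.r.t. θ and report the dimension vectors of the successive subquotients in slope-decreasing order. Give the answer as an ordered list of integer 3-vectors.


Interval decomposition of M: I[1,3], I[2,2]^2.
HN type (ℓ=3): μ^(1)=8; μ^(2)=3; μ^(3)=-17

((0, 0, 1); (0, 3, 0); (1, 0, 0))


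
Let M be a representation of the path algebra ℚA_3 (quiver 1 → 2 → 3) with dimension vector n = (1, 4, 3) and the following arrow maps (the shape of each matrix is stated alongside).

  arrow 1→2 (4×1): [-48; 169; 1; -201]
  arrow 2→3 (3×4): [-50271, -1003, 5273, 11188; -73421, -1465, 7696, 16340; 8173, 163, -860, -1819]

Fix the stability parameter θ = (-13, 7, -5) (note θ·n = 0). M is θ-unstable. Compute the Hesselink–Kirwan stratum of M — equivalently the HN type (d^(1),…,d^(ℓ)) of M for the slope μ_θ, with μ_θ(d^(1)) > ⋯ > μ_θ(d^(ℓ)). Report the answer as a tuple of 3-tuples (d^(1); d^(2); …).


Interval decomposition of M: I[1,3], I[2,2], I[2,3]^2.
HN type (ℓ=3): μ^(1)=7; μ^(2)=1; μ^(3)=-13

((0, 1, 0); (0, 3, 3); (1, 0, 0))


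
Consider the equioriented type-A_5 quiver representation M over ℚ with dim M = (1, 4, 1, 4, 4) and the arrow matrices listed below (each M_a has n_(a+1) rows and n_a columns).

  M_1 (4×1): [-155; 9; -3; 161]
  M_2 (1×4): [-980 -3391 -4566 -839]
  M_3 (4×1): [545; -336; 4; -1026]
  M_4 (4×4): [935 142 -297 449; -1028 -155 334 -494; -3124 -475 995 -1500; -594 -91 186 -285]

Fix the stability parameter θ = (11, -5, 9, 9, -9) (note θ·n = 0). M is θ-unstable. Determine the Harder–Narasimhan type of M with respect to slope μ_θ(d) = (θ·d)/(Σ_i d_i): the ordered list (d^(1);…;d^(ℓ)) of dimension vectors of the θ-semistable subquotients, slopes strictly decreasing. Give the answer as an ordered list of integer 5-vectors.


Barcode: M ≅ I[1,2], I[2,2]^2, I[2,5], I[4,5]^3. HN layers by μ_θ (3 steps, strictly decreasing):
  μ^(1)=3; μ^(2)=0; μ^(3)=-5

((1, 1, 1, 1, 1); (0, 0, 0, 3, 3); (0, 3, 0, 0, 0))


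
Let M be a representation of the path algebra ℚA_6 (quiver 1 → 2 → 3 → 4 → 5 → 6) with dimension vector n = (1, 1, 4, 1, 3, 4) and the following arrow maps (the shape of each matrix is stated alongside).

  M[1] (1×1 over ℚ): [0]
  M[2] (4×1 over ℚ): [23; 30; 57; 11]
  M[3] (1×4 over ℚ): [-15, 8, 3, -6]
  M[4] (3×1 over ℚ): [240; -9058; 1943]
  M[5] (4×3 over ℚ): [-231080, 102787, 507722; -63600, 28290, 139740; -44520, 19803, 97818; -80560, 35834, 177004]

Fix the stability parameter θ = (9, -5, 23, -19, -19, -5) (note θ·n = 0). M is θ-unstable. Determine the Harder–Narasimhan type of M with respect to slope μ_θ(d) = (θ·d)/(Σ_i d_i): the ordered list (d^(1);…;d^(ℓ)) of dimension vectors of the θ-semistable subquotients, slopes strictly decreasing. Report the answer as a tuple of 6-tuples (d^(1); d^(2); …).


Barcode: M ≅ I[1,1], I[2,3], I[3,3]^2, I[3,5], I[5,5], I[5,6], I[6,6]^3. HN layers by μ_θ (4 steps, strictly decreasing):
  μ^(1)=23; μ^(2)=9; μ^(3)=-5; μ^(4)=-19

((0, 0, 3, 0, 0, 0); (1, 0, 0, 0, 0, 0); (0, 1, 1, 1, 1, 4); (0, 0, 0, 0, 2, 0))


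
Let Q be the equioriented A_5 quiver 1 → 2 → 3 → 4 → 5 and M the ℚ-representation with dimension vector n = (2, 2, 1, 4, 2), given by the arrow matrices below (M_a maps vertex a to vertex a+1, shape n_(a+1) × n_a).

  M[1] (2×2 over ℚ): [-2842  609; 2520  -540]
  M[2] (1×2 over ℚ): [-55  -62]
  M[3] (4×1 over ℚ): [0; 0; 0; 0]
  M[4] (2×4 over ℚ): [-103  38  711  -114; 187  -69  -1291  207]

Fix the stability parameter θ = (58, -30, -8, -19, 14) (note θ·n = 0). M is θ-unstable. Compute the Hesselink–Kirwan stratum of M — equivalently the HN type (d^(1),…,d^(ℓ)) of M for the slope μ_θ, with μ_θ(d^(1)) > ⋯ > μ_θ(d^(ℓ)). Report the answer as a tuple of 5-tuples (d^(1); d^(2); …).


Barcode: M ≅ I[1,1], I[1,3], I[2,2], I[4,4]^2, I[4,5]^2. HN layers by μ_θ (5 steps, strictly decreasing):
  μ^(1)=58; μ^(2)=14; μ^(3)=20/3; μ^(4)=-19; μ^(5)=-30

((1, 0, 0, 0, 0); (0, 0, 0, 0, 2); (1, 1, 1, 0, 0); (0, 0, 0, 4, 0); (0, 1, 0, 0, 0))


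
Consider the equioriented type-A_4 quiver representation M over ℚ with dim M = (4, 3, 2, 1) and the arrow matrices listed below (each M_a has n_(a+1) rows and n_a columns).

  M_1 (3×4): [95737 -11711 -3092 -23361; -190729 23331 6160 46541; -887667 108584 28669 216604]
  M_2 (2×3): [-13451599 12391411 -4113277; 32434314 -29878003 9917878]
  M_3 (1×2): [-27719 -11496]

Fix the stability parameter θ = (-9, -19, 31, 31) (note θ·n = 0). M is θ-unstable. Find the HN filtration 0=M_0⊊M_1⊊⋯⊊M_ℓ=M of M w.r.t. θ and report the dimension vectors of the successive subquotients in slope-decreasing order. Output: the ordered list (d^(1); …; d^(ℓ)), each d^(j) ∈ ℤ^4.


Barcode: M ≅ I[1,1]^2, I[1,3], I[1,4], I[2,2]. HN layers by μ_θ (4 steps, strictly decreasing):
  μ^(1)=31; μ^(2)=-9; μ^(3)=-14; μ^(4)=-19

((0, 0, 2, 1); (2, 0, 0, 0); (2, 2, 0, 0); (0, 1, 0, 0))


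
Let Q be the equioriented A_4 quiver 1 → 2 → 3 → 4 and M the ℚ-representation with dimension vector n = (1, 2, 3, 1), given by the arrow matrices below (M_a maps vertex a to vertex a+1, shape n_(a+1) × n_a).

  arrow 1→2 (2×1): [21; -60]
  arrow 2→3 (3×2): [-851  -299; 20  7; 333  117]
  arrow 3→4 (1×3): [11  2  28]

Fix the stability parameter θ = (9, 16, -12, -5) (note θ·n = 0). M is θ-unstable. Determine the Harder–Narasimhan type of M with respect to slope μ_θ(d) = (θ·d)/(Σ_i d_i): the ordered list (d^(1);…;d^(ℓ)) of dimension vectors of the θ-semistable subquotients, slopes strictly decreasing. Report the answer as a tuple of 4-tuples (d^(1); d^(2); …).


Barcode: M ≅ I[1,4], I[2,3], I[3,3]. HN layers by μ_θ (2 steps, strictly decreasing):
  μ^(1)=2; μ^(2)=-12

((1, 2, 2, 1); (0, 0, 1, 0))


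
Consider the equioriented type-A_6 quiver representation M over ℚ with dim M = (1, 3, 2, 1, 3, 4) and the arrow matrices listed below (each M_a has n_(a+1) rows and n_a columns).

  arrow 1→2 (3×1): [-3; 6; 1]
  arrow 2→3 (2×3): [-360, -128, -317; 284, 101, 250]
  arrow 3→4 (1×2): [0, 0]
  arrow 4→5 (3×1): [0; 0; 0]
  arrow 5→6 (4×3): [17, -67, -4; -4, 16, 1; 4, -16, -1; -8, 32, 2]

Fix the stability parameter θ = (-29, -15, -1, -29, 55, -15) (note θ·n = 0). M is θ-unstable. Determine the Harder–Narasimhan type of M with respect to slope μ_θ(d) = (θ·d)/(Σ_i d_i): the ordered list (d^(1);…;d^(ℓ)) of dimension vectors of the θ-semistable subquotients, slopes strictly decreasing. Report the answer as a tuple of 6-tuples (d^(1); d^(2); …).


Via rank(M_{q-1}∘⋯∘M_p): M ≅ I[1,3], I[2,2], I[2,3], I[4,4], I[5,5], I[5,6]^2, I[6,6]^2.
μ_θ-semistable layers: μ^(1)=55; μ^(2)=20; μ^(3)=-1; μ^(4)=-15; μ^(5)=-29

((0, 0, 0, 0, 1, 0); (0, 0, 0, 0, 2, 2); (0, 0, 2, 0, 0, 0); (0, 3, 0, 0, 0, 2); (1, 0, 0, 1, 0, 0))


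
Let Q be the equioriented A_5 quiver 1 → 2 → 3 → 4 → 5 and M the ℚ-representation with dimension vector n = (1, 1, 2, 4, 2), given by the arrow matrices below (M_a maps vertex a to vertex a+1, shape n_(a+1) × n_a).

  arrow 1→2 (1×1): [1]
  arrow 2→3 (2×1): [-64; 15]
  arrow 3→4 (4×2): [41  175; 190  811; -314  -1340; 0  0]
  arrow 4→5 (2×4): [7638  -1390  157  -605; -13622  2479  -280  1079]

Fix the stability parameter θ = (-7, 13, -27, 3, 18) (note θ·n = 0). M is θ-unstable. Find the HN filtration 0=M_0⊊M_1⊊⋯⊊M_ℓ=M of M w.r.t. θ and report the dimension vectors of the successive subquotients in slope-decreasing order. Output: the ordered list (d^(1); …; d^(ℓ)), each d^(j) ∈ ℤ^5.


Interval decomposition of M: I[1,5], I[3,4], I[4,4], I[4,5].
HN type (ℓ=4): μ^(1)=18; μ^(2)=3; μ^(3)=-7; μ^(4)=-27

((0, 0, 0, 0, 2); (0, 0, 0, 4, 0); (1, 1, 1, 0, 0); (0, 0, 1, 0, 0))


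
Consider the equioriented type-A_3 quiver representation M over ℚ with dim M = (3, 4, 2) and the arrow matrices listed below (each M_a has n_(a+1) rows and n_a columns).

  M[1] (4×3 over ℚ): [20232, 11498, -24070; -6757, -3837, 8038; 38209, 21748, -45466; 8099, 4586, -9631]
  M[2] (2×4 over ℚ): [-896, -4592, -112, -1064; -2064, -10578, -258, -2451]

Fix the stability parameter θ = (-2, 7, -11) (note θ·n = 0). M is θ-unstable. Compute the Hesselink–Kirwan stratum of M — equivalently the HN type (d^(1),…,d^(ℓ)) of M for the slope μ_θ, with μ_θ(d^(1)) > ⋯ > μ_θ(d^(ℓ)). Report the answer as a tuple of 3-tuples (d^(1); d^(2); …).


Via rank(M_{q-1}∘⋯∘M_p): M ≅ I[1,2]^2, I[1,3], I[2,2], I[3,3].
μ_θ-semistable layers: μ^(1)=7; μ^(2)=-2; μ^(3)=-11

((0, 3, 0); (3, 1, 1); (0, 0, 1))


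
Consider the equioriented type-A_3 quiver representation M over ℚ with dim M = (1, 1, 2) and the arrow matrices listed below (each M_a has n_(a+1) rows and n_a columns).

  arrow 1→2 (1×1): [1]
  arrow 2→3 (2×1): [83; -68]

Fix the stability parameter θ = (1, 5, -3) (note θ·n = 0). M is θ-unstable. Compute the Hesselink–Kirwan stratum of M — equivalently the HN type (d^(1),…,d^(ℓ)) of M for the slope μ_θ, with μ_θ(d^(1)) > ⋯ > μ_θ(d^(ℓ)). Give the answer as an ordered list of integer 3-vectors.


Via rank(M_{q-1}∘⋯∘M_p): M ≅ I[1,3], I[3,3].
μ_θ-semistable layers: μ^(1)=1; μ^(2)=-3

((1, 1, 1); (0, 0, 1))


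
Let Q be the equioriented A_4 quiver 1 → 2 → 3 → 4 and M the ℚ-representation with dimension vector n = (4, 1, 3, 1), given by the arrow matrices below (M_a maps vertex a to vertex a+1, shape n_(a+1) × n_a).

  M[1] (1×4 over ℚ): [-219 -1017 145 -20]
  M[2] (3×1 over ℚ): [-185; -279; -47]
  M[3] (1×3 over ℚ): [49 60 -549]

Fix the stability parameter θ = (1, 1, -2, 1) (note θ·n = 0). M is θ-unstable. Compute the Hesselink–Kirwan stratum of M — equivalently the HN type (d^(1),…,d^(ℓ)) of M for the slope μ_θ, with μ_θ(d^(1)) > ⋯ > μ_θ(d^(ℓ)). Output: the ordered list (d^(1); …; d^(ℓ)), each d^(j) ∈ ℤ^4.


Barcode: M ≅ I[1,1]^3, I[1,4], I[3,3]^2. HN layers by μ_θ (3 steps, strictly decreasing):
  μ^(1)=1; μ^(2)=0; μ^(3)=-2

((3, 0, 0, 1); (1, 1, 1, 0); (0, 0, 2, 0))


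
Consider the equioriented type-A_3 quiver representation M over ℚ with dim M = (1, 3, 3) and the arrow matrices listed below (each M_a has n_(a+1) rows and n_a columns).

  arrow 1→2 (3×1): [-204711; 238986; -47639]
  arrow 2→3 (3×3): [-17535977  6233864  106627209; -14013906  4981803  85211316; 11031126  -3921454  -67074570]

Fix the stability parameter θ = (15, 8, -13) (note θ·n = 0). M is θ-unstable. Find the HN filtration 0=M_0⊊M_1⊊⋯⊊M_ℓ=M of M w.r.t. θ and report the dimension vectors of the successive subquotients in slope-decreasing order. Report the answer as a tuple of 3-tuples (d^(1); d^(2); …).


Barcode: M ≅ I[1,2], I[2,3]^2, I[3,3]. HN layers by μ_θ (3 steps, strictly decreasing):
  μ^(1)=23/2; μ^(2)=-5/2; μ^(3)=-13

((1, 1, 0); (0, 2, 2); (0, 0, 1))


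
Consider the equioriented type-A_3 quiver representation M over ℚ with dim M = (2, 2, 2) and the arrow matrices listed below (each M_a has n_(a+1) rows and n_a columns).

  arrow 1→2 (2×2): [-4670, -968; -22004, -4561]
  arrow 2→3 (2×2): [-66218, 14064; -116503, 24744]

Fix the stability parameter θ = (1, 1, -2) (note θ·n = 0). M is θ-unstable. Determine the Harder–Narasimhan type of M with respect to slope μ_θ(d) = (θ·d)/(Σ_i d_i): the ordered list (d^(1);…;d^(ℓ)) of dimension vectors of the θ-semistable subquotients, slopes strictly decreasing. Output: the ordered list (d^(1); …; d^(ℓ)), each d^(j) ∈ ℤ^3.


Via rank(M_{q-1}∘⋯∘M_p): M ≅ I[1,2], I[1,3], I[3,3].
μ_θ-semistable layers: μ^(1)=1; μ^(2)=0; μ^(3)=-2

((1, 1, 0); (1, 1, 1); (0, 0, 1))


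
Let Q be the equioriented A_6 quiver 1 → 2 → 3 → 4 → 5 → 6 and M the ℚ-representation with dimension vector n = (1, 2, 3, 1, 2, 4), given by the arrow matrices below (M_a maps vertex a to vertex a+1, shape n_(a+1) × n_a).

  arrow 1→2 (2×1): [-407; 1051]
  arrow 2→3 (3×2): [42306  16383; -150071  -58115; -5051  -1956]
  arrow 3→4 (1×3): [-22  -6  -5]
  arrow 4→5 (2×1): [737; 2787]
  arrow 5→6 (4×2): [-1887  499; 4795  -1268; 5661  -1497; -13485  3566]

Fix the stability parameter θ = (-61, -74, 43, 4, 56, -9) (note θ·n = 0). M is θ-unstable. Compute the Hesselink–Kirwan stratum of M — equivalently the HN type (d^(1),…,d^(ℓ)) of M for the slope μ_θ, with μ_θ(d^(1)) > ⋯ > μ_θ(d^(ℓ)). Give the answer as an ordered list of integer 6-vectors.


Barcode: M ≅ I[1,6], I[2,3], I[3,3], I[5,6], I[6,6]^2. HN layers by μ_θ (5 steps, strictly decreasing):
  μ^(1)=43; μ^(2)=47/2; μ^(3)=-9; μ^(4)=-135/2; μ^(5)=-74

((0, 0, 2, 0, 0, 0); (0, 0, 1, 1, 2, 2); (0, 0, 0, 0, 0, 2); (1, 1, 0, 0, 0, 0); (0, 1, 0, 0, 0, 0))


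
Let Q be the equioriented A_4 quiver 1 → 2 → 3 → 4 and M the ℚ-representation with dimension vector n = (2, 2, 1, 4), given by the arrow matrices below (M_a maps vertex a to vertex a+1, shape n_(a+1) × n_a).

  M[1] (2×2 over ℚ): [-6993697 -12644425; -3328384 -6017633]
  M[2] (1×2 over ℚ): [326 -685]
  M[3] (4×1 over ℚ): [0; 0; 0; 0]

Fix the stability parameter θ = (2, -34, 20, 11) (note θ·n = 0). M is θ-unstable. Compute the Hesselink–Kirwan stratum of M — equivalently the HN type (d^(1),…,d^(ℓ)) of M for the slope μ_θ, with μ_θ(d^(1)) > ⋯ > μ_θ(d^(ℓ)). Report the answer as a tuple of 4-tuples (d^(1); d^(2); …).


Interval decomposition of M: I[1,2], I[1,3], I[4,4]^4.
HN type (ℓ=3): μ^(1)=20; μ^(2)=11; μ^(3)=-16

((0, 0, 1, 0); (0, 0, 0, 4); (2, 2, 0, 0))


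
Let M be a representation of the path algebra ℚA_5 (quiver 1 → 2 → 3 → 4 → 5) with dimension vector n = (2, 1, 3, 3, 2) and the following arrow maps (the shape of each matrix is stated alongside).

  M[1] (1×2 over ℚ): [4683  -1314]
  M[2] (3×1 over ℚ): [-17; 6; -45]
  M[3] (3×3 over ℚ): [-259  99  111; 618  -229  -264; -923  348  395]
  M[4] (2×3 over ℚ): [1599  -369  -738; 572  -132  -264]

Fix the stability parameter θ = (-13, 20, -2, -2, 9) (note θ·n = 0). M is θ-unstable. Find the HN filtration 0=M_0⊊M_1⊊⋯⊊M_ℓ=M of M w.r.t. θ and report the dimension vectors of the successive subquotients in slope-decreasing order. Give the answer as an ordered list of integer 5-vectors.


Barcode: M ≅ I[1,1], I[1,5], I[3,4]^2, I[5,5]. HN layers by μ_θ (4 steps, strictly decreasing):
  μ^(1)=9; μ^(2)=16/3; μ^(3)=-2; μ^(4)=-13

((0, 0, 0, 0, 2); (0, 1, 1, 1, 0); (0, 0, 2, 2, 0); (2, 0, 0, 0, 0))


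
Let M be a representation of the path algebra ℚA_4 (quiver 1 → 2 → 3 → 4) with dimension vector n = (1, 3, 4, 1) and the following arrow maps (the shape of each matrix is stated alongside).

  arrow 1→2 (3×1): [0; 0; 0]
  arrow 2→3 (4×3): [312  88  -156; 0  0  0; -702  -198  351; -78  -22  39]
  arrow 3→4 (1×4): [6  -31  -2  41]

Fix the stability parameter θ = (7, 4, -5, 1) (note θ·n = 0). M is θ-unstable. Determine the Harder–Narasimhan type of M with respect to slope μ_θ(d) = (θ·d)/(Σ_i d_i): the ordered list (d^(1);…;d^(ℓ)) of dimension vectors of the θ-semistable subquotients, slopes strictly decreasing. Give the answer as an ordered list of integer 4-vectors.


Barcode: M ≅ I[1,1], I[2,2]^2, I[2,4], I[3,3]^3. HN layers by μ_θ (5 steps, strictly decreasing):
  μ^(1)=7; μ^(2)=4; μ^(3)=1; μ^(4)=-1/2; μ^(5)=-5

((1, 0, 0, 0); (0, 2, 0, 0); (0, 0, 0, 1); (0, 1, 1, 0); (0, 0, 3, 0))


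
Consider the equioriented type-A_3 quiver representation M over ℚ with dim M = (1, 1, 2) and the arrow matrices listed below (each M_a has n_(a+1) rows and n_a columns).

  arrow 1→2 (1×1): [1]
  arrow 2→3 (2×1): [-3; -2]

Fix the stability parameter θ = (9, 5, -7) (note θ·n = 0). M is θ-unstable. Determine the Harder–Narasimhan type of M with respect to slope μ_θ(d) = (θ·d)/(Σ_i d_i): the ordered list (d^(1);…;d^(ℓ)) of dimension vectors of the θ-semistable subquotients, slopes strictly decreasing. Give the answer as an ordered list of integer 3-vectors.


Interval decomposition of M: I[1,3], I[3,3].
HN type (ℓ=2): μ^(1)=7/3; μ^(2)=-7

((1, 1, 1); (0, 0, 1))


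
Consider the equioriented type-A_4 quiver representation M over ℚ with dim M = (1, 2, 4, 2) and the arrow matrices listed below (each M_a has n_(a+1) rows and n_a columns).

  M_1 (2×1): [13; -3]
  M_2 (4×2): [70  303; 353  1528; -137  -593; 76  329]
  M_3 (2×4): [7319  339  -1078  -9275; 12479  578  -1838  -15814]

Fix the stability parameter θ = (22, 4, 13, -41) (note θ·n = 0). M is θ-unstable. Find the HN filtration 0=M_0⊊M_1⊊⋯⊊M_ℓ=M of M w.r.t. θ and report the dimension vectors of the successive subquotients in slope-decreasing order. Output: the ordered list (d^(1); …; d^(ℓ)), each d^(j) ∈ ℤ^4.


Barcode: M ≅ I[1,4], I[2,4], I[3,3]^2. HN layers by μ_θ (3 steps, strictly decreasing):
  μ^(1)=13; μ^(2)=-1/2; μ^(3)=-8

((0, 0, 2, 0); (1, 1, 1, 1); (0, 1, 1, 1))


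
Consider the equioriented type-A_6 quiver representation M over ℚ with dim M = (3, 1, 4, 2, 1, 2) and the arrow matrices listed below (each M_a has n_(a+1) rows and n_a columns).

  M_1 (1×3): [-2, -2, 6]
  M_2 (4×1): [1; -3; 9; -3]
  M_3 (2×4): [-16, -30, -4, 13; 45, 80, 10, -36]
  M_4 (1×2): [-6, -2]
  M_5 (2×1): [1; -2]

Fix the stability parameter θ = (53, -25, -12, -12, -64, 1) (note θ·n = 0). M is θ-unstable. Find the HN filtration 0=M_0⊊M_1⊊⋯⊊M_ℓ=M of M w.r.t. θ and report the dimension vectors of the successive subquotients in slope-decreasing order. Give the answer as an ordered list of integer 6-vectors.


Via rank(M_{q-1}∘⋯∘M_p): M ≅ I[1,1]^2, I[1,4], I[3,3]^2, I[3,6], I[6,6].
μ_θ-semistable layers: μ^(1)=53; μ^(2)=1; μ^(3)=-12; μ^(4)=-88/3

((2, 0, 0, 0, 0, 0); (1, 1, 1, 1, 0, 2); (0, 0, 2, 0, 0, 0); (0, 0, 1, 1, 1, 0))
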